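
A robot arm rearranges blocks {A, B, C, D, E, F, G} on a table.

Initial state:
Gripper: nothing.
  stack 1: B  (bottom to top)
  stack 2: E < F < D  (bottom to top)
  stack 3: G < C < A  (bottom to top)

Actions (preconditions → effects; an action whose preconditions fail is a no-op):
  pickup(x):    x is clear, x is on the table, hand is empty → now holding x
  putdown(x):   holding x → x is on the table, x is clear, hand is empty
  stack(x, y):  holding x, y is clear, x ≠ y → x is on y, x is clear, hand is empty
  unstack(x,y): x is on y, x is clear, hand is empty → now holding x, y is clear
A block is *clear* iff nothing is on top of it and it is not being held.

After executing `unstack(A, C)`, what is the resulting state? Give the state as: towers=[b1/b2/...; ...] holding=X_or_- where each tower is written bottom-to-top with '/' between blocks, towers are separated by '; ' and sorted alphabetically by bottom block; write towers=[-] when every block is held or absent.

before: towers=[B; E/F/D; G/C/A] holding=-
pre[unstack(A, C)]: on(A,C) yes, clear(A) yes, handempty yes
all met → apply unstack(A, C)
after:  towers=[B; E/F/D; G/C] holding=A

towers=[B; E/F/D; G/C] holding=A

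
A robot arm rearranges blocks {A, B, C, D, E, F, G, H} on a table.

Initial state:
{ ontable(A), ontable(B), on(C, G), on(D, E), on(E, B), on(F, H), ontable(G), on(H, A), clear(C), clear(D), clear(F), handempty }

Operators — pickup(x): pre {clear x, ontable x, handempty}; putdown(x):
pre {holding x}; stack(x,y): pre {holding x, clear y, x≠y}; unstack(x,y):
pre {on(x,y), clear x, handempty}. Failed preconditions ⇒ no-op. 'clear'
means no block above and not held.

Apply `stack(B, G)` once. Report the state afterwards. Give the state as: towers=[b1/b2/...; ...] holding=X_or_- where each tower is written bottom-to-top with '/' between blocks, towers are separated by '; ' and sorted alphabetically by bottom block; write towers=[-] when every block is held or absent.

towers=[A/H/F; B/E/D; G/C] holding=-

before: towers=[A/H/F; B/E/D; G/C] holding=-
pre[stack(B, G)]: holding(B) no, clear(G) no, B≠G yes
holding(B), clear(G) unmet → stack(B, G) is a no-op
after:  towers=[A/H/F; B/E/D; G/C] holding=-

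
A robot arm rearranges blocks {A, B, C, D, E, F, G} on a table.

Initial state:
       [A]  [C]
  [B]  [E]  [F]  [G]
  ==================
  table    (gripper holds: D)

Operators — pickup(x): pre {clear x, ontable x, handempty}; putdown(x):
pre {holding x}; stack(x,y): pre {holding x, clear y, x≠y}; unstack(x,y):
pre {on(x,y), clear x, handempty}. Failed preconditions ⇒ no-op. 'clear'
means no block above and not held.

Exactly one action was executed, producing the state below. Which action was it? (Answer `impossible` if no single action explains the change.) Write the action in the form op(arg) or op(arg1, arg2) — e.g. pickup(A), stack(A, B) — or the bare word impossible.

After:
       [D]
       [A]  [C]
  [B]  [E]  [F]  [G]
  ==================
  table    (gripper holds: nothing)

stack(D, A)

target: towers=[B; E/A/D; F/C; G] holding=-
        putdown(D) → towers=[B; D; E/A; F/C; G] holding=-
       stack(D, B) → towers=[B/D; E/A; F/C; G] holding=-
       stack(D, G) → towers=[B; E/A; F/C; G/D] holding=-
       stack(D, A) → towers=[B; E/A/D; F/C; G] holding=-  ← match
       stack(D, C) → towers=[B; E/A; F/C/D; G] holding=-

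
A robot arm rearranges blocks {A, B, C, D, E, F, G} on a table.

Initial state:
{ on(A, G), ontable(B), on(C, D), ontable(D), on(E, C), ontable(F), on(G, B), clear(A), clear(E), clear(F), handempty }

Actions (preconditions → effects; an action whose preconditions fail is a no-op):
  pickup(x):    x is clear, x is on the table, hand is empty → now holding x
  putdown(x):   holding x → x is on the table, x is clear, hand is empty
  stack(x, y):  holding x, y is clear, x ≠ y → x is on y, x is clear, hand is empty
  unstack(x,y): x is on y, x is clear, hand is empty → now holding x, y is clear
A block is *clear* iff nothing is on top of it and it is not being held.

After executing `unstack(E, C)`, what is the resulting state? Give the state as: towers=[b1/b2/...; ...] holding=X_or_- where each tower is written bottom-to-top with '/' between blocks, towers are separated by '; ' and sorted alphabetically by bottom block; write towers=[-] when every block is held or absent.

towers=[B/G/A; D/C; F] holding=E

before: towers=[B/G/A; D/C/E; F] holding=-
pre[unstack(E, C)]: on(E,C) ✓, clear(E) ✓, handempty ✓
all met → apply unstack(E, C)
after:  towers=[B/G/A; D/C; F] holding=E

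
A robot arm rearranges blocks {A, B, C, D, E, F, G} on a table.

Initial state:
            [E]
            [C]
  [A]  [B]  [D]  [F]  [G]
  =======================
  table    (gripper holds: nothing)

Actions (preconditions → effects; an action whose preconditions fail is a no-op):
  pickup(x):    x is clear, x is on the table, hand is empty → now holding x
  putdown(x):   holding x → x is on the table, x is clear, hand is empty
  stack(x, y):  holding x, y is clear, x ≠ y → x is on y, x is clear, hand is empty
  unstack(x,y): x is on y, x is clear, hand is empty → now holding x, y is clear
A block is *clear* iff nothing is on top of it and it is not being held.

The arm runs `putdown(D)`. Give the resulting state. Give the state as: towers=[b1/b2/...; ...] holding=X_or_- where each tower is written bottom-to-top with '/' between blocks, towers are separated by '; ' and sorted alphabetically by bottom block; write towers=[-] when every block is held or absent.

towers=[A; B; D/C/E; F; G] holding=-

before: towers=[A; B; D/C/E; F; G] holding=-
pre[putdown(D)]: holding(D) fail
holding(D) unmet → putdown(D) is a no-op
after:  towers=[A; B; D/C/E; F; G] holding=-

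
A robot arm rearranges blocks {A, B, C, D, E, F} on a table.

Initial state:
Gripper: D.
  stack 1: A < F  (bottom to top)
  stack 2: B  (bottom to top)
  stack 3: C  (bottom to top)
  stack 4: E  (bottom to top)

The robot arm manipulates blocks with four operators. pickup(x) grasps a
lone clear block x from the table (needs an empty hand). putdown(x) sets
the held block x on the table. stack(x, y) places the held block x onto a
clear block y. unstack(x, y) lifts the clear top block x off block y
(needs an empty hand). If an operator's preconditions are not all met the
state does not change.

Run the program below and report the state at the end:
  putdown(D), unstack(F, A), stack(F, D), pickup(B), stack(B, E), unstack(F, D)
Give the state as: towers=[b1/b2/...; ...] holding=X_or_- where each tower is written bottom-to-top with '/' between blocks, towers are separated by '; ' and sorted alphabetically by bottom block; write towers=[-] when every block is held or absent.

step 1 (putdown(D)): towers=[A/F; B; C; D; E] holding=-
step 2 (unstack(F, A)): towers=[A; B; C; D; E] holding=F
step 3 (stack(F, D)): towers=[A; B; C; D/F; E] holding=-
step 4 (pickup(B)): towers=[A; C; D/F; E] holding=B
step 5 (stack(B, E)): towers=[A; C; D/F; E/B] holding=-
step 6 (unstack(F, D)): towers=[A; C; D; E/B] holding=F

towers=[A; C; D; E/B] holding=F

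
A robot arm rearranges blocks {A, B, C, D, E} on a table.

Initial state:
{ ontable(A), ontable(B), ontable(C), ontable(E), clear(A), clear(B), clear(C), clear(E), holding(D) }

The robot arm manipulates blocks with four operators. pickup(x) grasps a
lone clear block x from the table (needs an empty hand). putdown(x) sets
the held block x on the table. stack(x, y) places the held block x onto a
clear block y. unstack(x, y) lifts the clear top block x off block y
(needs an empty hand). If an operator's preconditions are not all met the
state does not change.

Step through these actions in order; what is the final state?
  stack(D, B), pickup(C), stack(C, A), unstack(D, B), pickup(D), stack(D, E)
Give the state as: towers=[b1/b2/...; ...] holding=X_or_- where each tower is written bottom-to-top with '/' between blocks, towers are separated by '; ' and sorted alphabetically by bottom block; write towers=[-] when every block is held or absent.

towers=[A/C; B; E/D] holding=-

step 1 (stack(D, B)): towers=[A; B/D; C; E] holding=-
step 2 (pickup(C)): towers=[A; B/D; E] holding=C
step 3 (stack(C, A)): towers=[A/C; B/D; E] holding=-
step 4 (unstack(D, B)): towers=[A/C; B; E] holding=D
step 5 (pickup(D)) [no-op]: towers=[A/C; B; E] holding=D
step 6 (stack(D, E)): towers=[A/C; B; E/D] holding=-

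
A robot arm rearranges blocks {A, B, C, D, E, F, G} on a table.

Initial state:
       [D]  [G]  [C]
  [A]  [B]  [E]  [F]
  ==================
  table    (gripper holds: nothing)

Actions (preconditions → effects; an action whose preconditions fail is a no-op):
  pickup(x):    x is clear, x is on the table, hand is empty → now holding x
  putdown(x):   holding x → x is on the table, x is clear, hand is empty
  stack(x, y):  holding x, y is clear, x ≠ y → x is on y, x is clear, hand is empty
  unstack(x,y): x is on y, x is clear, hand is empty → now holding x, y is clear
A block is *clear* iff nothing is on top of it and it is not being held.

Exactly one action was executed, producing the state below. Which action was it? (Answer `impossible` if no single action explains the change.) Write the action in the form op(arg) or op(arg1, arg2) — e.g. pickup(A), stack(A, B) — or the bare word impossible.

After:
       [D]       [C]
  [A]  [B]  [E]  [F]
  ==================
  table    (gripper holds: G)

unstack(G, E)

target: towers=[A; B/D; E; F/C] holding=G
     unstack(G, E) → towers=[A; B/D; E; F/C] holding=G  ← match
     unstack(D, B) → towers=[A; B; E/G; F/C] holding=D
         pickup(A) → towers=[B/D; E/G; F/C] holding=A
     unstack(C, F) → towers=[A; B/D; E/G; F] holding=C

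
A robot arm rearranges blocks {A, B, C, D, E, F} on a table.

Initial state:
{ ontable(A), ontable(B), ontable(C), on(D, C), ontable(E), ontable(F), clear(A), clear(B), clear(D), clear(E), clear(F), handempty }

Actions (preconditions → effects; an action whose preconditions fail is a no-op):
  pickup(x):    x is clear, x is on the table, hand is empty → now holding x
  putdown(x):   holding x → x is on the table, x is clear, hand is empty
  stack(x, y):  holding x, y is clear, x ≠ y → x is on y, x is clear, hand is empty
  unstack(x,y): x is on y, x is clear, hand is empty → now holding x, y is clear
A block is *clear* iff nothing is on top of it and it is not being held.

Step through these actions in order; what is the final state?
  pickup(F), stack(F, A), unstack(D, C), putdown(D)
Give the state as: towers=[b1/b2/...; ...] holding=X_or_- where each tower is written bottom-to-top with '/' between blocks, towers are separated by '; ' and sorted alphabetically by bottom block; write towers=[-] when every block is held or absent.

towers=[A/F; B; C; D; E] holding=-

step 1 (pickup(F)): towers=[A; B; C/D; E] holding=F
step 2 (stack(F, A)): towers=[A/F; B; C/D; E] holding=-
step 3 (unstack(D, C)): towers=[A/F; B; C; E] holding=D
step 4 (putdown(D)): towers=[A/F; B; C; D; E] holding=-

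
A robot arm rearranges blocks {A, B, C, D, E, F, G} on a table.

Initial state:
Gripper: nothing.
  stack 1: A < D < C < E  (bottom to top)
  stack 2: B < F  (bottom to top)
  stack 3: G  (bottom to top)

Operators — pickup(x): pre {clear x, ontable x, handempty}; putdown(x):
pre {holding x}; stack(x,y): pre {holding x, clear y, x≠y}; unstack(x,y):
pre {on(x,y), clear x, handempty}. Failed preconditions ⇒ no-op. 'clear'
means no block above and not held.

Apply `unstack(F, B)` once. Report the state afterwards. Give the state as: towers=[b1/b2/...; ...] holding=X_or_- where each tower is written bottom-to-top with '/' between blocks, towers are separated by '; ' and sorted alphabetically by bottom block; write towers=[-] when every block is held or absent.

before: towers=[A/D/C/E; B/F; G] holding=-
pre[unstack(F, B)]: on(F,B) yes, clear(F) yes, handempty yes
all met → apply unstack(F, B)
after:  towers=[A/D/C/E; B; G] holding=F

towers=[A/D/C/E; B; G] holding=F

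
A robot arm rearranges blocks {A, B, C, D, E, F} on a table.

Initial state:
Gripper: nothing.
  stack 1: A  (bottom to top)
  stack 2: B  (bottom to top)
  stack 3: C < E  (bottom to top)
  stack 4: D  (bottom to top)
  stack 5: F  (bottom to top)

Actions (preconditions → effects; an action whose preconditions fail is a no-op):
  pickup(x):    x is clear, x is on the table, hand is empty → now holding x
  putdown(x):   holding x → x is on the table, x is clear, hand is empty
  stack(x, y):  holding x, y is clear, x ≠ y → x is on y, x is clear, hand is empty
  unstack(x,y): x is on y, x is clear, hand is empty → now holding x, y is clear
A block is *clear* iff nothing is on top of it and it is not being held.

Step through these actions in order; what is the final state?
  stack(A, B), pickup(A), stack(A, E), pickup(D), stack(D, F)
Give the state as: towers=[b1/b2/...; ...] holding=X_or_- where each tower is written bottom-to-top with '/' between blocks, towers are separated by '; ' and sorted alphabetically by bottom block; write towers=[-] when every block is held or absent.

step 1 (stack(A, B)) [no-op]: towers=[A; B; C/E; D; F] holding=-
step 2 (pickup(A)): towers=[B; C/E; D; F] holding=A
step 3 (stack(A, E)): towers=[B; C/E/A; D; F] holding=-
step 4 (pickup(D)): towers=[B; C/E/A; F] holding=D
step 5 (stack(D, F)): towers=[B; C/E/A; F/D] holding=-

towers=[B; C/E/A; F/D] holding=-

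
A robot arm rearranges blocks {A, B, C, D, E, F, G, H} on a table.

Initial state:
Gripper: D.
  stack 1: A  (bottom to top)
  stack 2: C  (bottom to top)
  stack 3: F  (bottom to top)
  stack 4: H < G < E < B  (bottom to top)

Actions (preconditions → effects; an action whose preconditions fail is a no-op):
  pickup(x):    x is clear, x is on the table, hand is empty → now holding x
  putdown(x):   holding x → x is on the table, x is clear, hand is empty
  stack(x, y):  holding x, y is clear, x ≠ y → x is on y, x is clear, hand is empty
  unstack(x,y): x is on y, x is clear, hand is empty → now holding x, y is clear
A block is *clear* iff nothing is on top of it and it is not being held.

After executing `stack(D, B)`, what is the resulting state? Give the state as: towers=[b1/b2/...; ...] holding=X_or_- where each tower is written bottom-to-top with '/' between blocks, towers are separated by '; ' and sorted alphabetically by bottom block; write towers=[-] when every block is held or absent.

before: towers=[A; C; F; H/G/E/B] holding=D
pre[stack(D, B)]: holding(D) ✓, clear(B) ✓, D≠B ✓
all met → apply stack(D, B)
after:  towers=[A; C; F; H/G/E/B/D] holding=-

towers=[A; C; F; H/G/E/B/D] holding=-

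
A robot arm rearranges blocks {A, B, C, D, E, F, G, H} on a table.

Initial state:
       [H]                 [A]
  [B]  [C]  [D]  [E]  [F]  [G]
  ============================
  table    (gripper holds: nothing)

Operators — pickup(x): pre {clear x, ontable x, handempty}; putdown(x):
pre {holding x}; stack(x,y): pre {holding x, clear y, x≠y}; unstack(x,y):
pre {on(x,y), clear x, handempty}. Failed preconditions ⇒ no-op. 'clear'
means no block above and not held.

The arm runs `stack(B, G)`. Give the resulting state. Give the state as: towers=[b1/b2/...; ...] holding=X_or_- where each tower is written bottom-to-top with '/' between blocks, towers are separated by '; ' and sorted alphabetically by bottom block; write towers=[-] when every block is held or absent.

before: towers=[B; C/H; D; E; F; G/A] holding=-
pre[stack(B, G)]: holding(B) fail, clear(G) fail, B≠G ok
holding(B), clear(G) unmet → stack(B, G) is a no-op
after:  towers=[B; C/H; D; E; F; G/A] holding=-

towers=[B; C/H; D; E; F; G/A] holding=-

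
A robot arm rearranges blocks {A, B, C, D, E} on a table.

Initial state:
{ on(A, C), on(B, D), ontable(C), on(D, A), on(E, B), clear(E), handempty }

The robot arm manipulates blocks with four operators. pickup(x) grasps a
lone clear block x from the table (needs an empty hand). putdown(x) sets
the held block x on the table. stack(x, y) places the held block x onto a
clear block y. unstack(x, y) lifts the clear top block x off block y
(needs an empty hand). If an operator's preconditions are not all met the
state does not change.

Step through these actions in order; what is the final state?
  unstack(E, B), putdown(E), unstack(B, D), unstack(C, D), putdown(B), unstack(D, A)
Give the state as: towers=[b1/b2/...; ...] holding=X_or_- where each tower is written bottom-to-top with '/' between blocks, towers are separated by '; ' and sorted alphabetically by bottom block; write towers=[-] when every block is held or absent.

towers=[B; C/A; E] holding=D

step 1 (unstack(E, B)): towers=[C/A/D/B] holding=E
step 2 (putdown(E)): towers=[C/A/D/B; E] holding=-
step 3 (unstack(B, D)): towers=[C/A/D; E] holding=B
step 4 (unstack(C, D)) [no-op]: towers=[C/A/D; E] holding=B
step 5 (putdown(B)): towers=[B; C/A/D; E] holding=-
step 6 (unstack(D, A)): towers=[B; C/A; E] holding=D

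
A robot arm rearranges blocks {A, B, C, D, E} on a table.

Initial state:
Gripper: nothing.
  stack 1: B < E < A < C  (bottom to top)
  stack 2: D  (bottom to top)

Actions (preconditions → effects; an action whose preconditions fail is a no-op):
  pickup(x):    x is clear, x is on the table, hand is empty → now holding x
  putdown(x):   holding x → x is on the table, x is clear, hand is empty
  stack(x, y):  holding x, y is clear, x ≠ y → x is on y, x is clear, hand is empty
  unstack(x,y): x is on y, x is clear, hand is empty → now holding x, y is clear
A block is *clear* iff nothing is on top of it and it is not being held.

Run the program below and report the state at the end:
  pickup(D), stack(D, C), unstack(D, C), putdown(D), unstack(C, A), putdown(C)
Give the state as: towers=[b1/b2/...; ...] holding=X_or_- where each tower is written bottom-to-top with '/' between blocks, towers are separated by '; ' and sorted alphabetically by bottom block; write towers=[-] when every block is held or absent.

towers=[B/E/A; C; D] holding=-

step 1 (pickup(D)): towers=[B/E/A/C] holding=D
step 2 (stack(D, C)): towers=[B/E/A/C/D] holding=-
step 3 (unstack(D, C)): towers=[B/E/A/C] holding=D
step 4 (putdown(D)): towers=[B/E/A/C; D] holding=-
step 5 (unstack(C, A)): towers=[B/E/A; D] holding=C
step 6 (putdown(C)): towers=[B/E/A; C; D] holding=-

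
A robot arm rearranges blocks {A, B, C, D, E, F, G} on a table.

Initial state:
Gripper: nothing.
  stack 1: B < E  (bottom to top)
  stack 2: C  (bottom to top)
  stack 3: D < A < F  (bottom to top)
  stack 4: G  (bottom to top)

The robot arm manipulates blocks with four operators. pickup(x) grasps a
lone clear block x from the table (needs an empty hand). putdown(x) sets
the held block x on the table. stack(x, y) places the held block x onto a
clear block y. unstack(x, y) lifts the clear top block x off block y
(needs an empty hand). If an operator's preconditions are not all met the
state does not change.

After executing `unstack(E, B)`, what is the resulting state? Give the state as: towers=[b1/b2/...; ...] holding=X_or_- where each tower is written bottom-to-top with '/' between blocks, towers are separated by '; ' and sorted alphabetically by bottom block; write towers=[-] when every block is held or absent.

before: towers=[B/E; C; D/A/F; G] holding=-
pre[unstack(E, B)]: on(E,B) ok, clear(E) ok, handempty ok
all met → apply unstack(E, B)
after:  towers=[B; C; D/A/F; G] holding=E

towers=[B; C; D/A/F; G] holding=E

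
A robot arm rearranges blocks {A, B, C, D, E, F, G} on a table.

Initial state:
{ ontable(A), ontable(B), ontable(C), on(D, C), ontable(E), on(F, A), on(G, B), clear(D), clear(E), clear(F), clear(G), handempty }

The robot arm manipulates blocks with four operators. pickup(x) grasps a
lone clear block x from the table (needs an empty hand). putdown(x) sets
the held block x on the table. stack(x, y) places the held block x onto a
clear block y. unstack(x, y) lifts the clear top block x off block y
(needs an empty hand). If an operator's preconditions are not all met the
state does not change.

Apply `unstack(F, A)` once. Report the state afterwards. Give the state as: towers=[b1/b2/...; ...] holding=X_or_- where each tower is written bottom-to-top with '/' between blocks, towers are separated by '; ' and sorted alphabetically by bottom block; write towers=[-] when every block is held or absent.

towers=[A; B/G; C/D; E] holding=F

before: towers=[A/F; B/G; C/D; E] holding=-
pre[unstack(F, A)]: on(F,A) ✓, clear(F) ✓, handempty ✓
all met → apply unstack(F, A)
after:  towers=[A; B/G; C/D; E] holding=F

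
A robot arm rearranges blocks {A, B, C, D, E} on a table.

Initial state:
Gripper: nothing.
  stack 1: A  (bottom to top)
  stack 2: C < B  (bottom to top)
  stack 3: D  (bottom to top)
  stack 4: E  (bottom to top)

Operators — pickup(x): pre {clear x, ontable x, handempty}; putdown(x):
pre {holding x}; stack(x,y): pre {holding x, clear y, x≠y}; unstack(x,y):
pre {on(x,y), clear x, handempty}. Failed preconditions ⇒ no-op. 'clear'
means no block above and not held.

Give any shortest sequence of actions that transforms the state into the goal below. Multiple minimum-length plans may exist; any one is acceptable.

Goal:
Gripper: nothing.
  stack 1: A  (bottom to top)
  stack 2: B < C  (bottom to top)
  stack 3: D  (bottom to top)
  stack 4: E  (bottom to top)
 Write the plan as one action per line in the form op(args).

step 1 (unstack(B, C)): towers=[A; C; D; E] holding=B
step 2 (putdown(B)): towers=[A; B; C; D; E] holding=-
step 3 (pickup(C)): towers=[A; B; D; E] holding=C
step 4 (stack(C, B)): towers=[A; B/C; D; E] holding=-
goal check: towers=[A; B/C; D; E] holding=- — reached (length 4, optimal by BFS)

unstack(B, C)
putdown(B)
pickup(C)
stack(C, B)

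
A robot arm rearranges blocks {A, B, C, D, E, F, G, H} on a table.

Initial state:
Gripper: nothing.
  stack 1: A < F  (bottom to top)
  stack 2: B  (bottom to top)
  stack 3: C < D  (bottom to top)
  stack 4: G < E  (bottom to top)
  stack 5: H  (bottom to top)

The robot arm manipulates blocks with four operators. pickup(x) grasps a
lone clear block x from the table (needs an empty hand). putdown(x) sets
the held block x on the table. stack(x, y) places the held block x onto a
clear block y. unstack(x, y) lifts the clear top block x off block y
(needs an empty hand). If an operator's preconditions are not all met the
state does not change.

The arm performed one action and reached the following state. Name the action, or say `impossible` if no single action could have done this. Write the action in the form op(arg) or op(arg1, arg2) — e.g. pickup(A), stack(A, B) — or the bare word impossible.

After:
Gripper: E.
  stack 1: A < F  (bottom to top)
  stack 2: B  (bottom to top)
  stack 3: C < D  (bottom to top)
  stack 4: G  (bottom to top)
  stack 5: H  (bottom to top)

target: towers=[A/F; B; C/D; G; H] holding=E
     unstack(E, G) → towers=[A/F; B; C/D; G; H] holding=E  ← match
         pickup(H) → towers=[A/F; B; C/D; G/E] holding=H
         pickup(B) → towers=[A/F; C/D; G/E; H] holding=B
     unstack(F, A) → towers=[A; B; C/D; G/E; H] holding=F
     unstack(D, C) → towers=[A/F; B; C; G/E; H] holding=D

unstack(E, G)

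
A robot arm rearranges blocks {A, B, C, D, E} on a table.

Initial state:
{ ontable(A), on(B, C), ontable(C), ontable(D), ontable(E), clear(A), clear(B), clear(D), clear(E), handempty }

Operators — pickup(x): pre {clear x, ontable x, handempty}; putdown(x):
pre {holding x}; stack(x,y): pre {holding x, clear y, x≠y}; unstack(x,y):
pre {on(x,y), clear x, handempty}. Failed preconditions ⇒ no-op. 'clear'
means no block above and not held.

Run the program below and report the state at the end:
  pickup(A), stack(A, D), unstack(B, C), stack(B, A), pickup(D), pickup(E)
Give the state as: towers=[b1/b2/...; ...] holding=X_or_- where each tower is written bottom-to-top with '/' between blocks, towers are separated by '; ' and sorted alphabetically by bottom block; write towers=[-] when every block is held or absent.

towers=[C; D/A/B] holding=E

step 1 (pickup(A)): towers=[C/B; D; E] holding=A
step 2 (stack(A, D)): towers=[C/B; D/A; E] holding=-
step 3 (unstack(B, C)): towers=[C; D/A; E] holding=B
step 4 (stack(B, A)): towers=[C; D/A/B; E] holding=-
step 5 (pickup(D)) [no-op]: towers=[C; D/A/B; E] holding=-
step 6 (pickup(E)): towers=[C; D/A/B] holding=E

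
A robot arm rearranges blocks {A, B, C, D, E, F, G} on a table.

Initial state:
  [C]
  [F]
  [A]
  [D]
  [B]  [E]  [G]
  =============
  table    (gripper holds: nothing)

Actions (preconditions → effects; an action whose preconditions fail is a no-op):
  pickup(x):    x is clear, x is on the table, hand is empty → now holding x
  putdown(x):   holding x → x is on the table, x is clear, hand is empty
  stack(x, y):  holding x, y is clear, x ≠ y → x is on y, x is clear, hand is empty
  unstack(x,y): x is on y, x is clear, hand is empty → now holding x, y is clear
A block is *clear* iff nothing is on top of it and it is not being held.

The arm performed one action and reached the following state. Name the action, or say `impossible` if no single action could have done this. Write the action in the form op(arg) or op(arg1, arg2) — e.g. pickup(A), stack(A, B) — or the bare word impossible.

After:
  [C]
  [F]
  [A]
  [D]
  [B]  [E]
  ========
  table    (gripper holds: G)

pickup(G)

target: towers=[B/D/A/F/C; E] holding=G
         pickup(G) → towers=[B/D/A/F/C; E] holding=G  ← match
         pickup(E) → towers=[B/D/A/F/C; G] holding=E
     unstack(C, F) → towers=[B/D/A/F; E; G] holding=C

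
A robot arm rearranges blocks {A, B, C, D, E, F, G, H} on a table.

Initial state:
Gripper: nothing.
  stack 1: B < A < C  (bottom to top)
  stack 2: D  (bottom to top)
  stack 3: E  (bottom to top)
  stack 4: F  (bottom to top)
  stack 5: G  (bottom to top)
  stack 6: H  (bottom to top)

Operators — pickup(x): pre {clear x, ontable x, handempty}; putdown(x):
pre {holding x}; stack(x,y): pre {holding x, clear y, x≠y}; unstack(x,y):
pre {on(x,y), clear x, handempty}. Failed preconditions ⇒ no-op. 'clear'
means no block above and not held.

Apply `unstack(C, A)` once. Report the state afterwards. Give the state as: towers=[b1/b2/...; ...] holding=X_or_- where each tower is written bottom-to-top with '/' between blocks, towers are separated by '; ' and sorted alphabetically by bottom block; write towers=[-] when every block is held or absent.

towers=[B/A; D; E; F; G; H] holding=C

before: towers=[B/A/C; D; E; F; G; H] holding=-
pre[unstack(C, A)]: on(C,A) yes, clear(C) yes, handempty yes
all met → apply unstack(C, A)
after:  towers=[B/A; D; E; F; G; H] holding=C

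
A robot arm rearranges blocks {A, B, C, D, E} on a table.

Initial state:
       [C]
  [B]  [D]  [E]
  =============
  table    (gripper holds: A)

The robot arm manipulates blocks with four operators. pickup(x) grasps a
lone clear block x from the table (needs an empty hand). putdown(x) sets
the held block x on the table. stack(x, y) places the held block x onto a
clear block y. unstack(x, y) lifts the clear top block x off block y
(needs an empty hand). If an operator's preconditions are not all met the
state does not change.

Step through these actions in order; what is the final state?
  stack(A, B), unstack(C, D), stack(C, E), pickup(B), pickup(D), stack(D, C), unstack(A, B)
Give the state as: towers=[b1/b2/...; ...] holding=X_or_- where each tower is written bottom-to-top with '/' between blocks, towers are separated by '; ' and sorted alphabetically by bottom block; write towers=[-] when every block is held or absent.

towers=[B; E/C/D] holding=A

step 1 (stack(A, B)): towers=[B/A; D/C; E] holding=-
step 2 (unstack(C, D)): towers=[B/A; D; E] holding=C
step 3 (stack(C, E)): towers=[B/A; D; E/C] holding=-
step 4 (pickup(B)) [no-op]: towers=[B/A; D; E/C] holding=-
step 5 (pickup(D)): towers=[B/A; E/C] holding=D
step 6 (stack(D, C)): towers=[B/A; E/C/D] holding=-
step 7 (unstack(A, B)): towers=[B; E/C/D] holding=A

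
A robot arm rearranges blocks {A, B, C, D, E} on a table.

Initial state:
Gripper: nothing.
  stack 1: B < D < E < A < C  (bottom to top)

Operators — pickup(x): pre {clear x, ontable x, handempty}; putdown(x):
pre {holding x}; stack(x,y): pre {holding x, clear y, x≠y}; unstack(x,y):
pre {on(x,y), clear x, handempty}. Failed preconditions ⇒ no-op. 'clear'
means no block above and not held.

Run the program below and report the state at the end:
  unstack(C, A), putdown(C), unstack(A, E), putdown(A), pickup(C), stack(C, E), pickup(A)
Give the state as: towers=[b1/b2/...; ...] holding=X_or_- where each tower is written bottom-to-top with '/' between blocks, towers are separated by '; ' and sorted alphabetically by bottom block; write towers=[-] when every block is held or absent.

towers=[B/D/E/C] holding=A

step 1 (unstack(C, A)): towers=[B/D/E/A] holding=C
step 2 (putdown(C)): towers=[B/D/E/A; C] holding=-
step 3 (unstack(A, E)): towers=[B/D/E; C] holding=A
step 4 (putdown(A)): towers=[A; B/D/E; C] holding=-
step 5 (pickup(C)): towers=[A; B/D/E] holding=C
step 6 (stack(C, E)): towers=[A; B/D/E/C] holding=-
step 7 (pickup(A)): towers=[B/D/E/C] holding=A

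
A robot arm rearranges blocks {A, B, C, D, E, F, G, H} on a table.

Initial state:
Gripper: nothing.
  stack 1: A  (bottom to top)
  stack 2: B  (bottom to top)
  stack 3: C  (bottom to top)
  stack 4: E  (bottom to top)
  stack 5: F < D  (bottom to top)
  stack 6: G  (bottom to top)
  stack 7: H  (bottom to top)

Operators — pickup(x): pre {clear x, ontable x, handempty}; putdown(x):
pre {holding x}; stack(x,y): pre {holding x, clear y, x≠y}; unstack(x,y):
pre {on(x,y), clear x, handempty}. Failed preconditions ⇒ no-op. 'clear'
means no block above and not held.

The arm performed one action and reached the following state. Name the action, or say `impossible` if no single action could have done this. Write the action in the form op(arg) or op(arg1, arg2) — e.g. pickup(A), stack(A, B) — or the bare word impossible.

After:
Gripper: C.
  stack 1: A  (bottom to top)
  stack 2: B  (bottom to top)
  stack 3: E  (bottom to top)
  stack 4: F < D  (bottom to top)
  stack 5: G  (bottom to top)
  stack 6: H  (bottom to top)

pickup(C)

target: towers=[A; B; E; F/D; G; H] holding=C
         pickup(G) → towers=[A; B; C; E; F/D; H] holding=G
         pickup(A) → towers=[B; C; E; F/D; G; H] holding=A
         pickup(E) → towers=[A; B; C; F/D; G; H] holding=E
         pickup(H) → towers=[A; B; C; E; F/D; G] holding=H
         pickup(B) → towers=[A; C; E; F/D; G; H] holding=B
     unstack(D, F) → towers=[A; B; C; E; F; G; H] holding=D
         pickup(C) → towers=[A; B; E; F/D; G; H] holding=C  ← match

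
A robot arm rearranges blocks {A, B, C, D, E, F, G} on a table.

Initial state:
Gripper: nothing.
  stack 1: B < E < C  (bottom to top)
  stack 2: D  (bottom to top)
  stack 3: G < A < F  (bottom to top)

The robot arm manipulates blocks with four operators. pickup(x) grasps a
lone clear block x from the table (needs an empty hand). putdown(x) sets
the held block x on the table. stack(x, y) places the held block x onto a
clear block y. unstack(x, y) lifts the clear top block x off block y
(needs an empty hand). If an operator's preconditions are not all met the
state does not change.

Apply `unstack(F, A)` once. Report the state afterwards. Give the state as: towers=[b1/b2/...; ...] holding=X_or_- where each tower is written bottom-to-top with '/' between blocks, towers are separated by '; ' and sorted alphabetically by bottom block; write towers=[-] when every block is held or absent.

before: towers=[B/E/C; D; G/A/F] holding=-
pre[unstack(F, A)]: on(F,A) ok, clear(F) ok, handempty ok
all met → apply unstack(F, A)
after:  towers=[B/E/C; D; G/A] holding=F

towers=[B/E/C; D; G/A] holding=F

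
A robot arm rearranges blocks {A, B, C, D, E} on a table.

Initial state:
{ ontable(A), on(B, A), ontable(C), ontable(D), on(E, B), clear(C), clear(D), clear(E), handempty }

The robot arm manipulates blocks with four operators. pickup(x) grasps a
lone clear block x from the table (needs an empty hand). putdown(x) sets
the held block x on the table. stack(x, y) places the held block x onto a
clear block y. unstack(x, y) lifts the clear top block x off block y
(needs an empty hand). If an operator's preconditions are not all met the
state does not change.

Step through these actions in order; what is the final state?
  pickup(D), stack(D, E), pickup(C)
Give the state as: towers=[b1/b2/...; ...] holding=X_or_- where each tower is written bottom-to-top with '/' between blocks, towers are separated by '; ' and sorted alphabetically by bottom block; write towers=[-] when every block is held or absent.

step 1 (pickup(D)): towers=[A/B/E; C] holding=D
step 2 (stack(D, E)): towers=[A/B/E/D; C] holding=-
step 3 (pickup(C)): towers=[A/B/E/D] holding=C

towers=[A/B/E/D] holding=C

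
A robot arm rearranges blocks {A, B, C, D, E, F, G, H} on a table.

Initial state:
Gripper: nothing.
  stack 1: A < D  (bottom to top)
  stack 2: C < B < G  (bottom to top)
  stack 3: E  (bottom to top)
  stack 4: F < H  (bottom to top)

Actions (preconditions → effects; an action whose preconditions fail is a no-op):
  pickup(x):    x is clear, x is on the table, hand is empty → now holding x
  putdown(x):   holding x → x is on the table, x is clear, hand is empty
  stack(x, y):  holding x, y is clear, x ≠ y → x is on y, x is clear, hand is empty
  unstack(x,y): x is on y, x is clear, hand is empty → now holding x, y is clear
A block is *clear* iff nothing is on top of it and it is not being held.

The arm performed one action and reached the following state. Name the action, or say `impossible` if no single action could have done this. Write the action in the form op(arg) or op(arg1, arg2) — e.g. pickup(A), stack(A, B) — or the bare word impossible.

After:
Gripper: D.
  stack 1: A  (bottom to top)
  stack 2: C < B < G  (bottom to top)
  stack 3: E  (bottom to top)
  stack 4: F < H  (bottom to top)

target: towers=[A; C/B/G; E; F/H] holding=D
     unstack(G, B) → towers=[A/D; C/B; E; F/H] holding=G
         pickup(E) → towers=[A/D; C/B/G; F/H] holding=E
     unstack(H, F) → towers=[A/D; C/B/G; E; F] holding=H
     unstack(D, A) → towers=[A; C/B/G; E; F/H] holding=D  ← match

unstack(D, A)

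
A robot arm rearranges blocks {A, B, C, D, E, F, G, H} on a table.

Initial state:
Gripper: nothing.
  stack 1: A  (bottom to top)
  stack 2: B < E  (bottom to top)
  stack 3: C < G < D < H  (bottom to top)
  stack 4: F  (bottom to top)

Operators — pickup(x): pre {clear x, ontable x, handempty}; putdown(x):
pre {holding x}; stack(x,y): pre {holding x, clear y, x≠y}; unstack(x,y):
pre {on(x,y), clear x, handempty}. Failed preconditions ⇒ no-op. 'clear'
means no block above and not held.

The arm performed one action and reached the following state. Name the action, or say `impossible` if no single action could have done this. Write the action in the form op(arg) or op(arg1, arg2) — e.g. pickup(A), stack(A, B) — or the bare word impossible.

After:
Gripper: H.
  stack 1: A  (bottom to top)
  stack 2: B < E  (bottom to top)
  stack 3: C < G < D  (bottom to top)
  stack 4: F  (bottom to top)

target: towers=[A; B/E; C/G/D; F] holding=H
         pickup(A) → towers=[B/E; C/G/D/H; F] holding=A
     unstack(E, B) → towers=[A; B; C/G/D/H; F] holding=E
     unstack(H, D) → towers=[A; B/E; C/G/D; F] holding=H  ← match
         pickup(F) → towers=[A; B/E; C/G/D/H] holding=F

unstack(H, D)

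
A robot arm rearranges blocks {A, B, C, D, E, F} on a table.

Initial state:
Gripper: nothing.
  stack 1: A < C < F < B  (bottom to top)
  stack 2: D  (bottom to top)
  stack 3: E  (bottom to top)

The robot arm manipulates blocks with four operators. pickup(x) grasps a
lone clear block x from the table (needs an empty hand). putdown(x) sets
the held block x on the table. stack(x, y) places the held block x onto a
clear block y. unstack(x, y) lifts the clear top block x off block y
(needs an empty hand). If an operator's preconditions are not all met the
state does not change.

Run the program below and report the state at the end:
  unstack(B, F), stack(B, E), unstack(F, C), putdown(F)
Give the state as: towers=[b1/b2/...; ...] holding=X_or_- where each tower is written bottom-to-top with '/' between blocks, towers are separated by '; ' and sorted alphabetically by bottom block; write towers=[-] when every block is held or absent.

towers=[A/C; D; E/B; F] holding=-

step 1 (unstack(B, F)): towers=[A/C/F; D; E] holding=B
step 2 (stack(B, E)): towers=[A/C/F; D; E/B] holding=-
step 3 (unstack(F, C)): towers=[A/C; D; E/B] holding=F
step 4 (putdown(F)): towers=[A/C; D; E/B; F] holding=-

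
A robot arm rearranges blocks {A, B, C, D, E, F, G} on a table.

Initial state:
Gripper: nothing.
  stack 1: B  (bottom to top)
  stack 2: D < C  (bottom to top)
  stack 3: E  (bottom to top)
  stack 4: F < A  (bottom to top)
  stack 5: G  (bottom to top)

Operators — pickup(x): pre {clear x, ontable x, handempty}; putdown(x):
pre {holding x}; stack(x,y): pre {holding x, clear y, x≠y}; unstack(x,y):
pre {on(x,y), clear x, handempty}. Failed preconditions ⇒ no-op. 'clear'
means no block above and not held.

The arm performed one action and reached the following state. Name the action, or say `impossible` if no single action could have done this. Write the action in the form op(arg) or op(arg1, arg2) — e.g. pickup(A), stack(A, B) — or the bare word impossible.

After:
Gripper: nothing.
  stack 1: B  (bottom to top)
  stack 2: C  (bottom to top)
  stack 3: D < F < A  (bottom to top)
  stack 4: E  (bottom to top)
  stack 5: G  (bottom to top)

target: towers=[B; C; D/F/A; E; G] holding=-
         pickup(B) → towers=[D/C; E; F/A; G] holding=B
         pickup(G) → towers=[B; D/C; E; F/A] holding=G
     unstack(A, F) → towers=[B; D/C; E; F; G] holding=A
         pickup(E) → towers=[B; D/C; F/A; G] holding=E
     unstack(C, D) → towers=[B; D; E; F/A; G] holding=C
none of the 5 applicable actions match → impossible

impossible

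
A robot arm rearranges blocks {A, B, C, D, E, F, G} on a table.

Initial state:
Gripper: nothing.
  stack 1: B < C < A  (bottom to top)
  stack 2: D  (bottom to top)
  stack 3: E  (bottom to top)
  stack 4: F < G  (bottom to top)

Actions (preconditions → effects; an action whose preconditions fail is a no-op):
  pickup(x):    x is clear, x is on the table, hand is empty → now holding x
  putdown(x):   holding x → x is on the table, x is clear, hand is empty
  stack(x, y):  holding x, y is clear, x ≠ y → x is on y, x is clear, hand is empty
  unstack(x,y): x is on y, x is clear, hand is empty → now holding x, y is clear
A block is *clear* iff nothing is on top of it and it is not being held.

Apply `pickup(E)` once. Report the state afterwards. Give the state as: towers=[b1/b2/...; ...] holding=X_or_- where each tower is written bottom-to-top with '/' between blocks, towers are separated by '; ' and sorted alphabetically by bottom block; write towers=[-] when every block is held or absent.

towers=[B/C/A; D; F/G] holding=E

before: towers=[B/C/A; D; E; F/G] holding=-
pre[pickup(E)]: clear(E) yes, ontable(E) yes, handempty yes
all met → apply pickup(E)
after:  towers=[B/C/A; D; F/G] holding=E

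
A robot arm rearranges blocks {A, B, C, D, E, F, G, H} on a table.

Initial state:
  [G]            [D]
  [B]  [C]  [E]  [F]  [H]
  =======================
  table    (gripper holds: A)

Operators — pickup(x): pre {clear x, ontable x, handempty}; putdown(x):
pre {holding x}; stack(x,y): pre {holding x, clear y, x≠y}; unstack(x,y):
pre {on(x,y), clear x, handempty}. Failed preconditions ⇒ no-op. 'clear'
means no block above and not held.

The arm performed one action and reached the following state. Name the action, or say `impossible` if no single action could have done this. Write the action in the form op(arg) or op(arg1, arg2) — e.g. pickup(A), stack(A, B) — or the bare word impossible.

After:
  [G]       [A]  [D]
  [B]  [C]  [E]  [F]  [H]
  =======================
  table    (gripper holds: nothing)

stack(A, E)

target: towers=[B/G; C; E/A; F/D; H] holding=-
        putdown(A) → towers=[A; B/G; C; E; F/D; H] holding=-
       stack(A, G) → towers=[B/G/A; C; E; F/D; H] holding=-
       stack(A, E) → towers=[B/G; C; E/A; F/D; H] holding=-  ← match
       stack(A, H) → towers=[B/G; C; E; F/D; H/A] holding=-
       stack(A, D) → towers=[B/G; C; E; F/D/A; H] holding=-
       stack(A, C) → towers=[B/G; C/A; E; F/D; H] holding=-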